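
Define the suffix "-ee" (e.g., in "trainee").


Suffix: -ee
As in: trainee -> train + -ee
Meaning = one who receives


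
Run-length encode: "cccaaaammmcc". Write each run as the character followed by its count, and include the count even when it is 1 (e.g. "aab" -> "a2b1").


String: "cccaaaammmcc"
Scanning for consecutive runs:
  'c' x 3
  'a' x 4
  'm' x 3
  'c' x 2
RLE = "c3a4m3c2"


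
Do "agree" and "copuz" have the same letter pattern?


Pattern of "agree": [0, 1, 2, 3, 3]
Pattern of "copuz": [0, 1, 2, 3, 4]
Patterns do not match
Same pattern = No


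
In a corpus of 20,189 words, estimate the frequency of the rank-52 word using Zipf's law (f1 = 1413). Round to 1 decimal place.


Zipf's law: f(r) = f(1) / r
f(1) = 1413
f(52) = 1413 / 52
= 27.2 occurrences


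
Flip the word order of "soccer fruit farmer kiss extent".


Original: "soccer fruit farmer kiss extent"
Words (1..n): soccer | fruit | farmer | kiss | extent
Reversed (n..1): extent | kiss | farmer | fruit | soccer
Result = "extent kiss farmer fruit soccer"


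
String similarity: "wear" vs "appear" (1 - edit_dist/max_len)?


Word 1: "wear" (length 4)
Word 2: "appear" (length 6)
One optimal edit sequence:
  1. insert 'a'  (+1)
  2. insert 'p'  (+1)
  3. substitute 'w' -> 'p'  (+1)
  4. keep 'e'
  5. keep 'a'
  6. keep 'r'
Edit distance = 3
Max length = max(4, 6) = 6
Similarity = 1 - 3/6
= 0.5000


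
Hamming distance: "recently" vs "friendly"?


Comparing character by character (same length = 8):
  Pos 0: 'r' vs 'f' !=
  Pos 1: 'e' vs 'r' !=
  Pos 2: 'c' vs 'i' !=
  Pos 3: 'e' vs 'e' =
  Pos 4: 'n' vs 'n' =
  Pos 5: 't' vs 'd' !=
  Pos 6: 'l' vs 'l' =
  Pos 7: 'y' vs 'y' =
Hamming distance = 4


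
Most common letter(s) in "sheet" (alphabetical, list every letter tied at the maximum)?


Word: "sheet"
Letter counts:
  'e': 2
  'h': 1
  's': 1
  't': 1
Maximum count = 2
Most frequent = 'e' (2 times each)


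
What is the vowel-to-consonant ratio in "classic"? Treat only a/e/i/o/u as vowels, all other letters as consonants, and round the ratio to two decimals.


Word: "classic"
Vowels (a,e,i,o,u): 2
Consonants: 5
Ratio = 2/5
= 0.40


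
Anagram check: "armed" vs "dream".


Word 1: "armed" → sorted: ademr
Word 2: "dream" → sorted: ademr
Same letters? ademr == ademr
Anagram = Yes


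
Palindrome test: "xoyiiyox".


Word: "xoyiiyox"
Reversed: "xoyiiyox"
Forward == Backward? xoyiiyox == xoyiiyox
Palindrome = Yes


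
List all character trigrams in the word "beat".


Word: "beat" (length 4)
Number of trigrams = 4 - 3 + 1 = 2
  Position 0: "bea"
  Position 1: "eat"
Trigrams = "bea", "eat"


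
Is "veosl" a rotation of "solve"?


Word: "solve", Candidate: "veosl"
Method: check if candidate is substring of word+word
"solvesolve" contains "veosl"? No
Is rotation = No


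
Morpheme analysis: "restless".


Word: "restless"
Morphemes: rest | -less
Each morpheme carries meaning
= 2 morphemes


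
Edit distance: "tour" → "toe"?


Word 1: "tour" (length 4)
Word 2: "toe" (length 3)
One optimal edit sequence (insert/delete/substitute each cost 1):
  1. keep 't'
  2. keep 'o'
  3. delete 'u'  (+1)
  4. substitute 'r' -> 'e'  (+1)
Total edit operations: 2
Edit distance = 2


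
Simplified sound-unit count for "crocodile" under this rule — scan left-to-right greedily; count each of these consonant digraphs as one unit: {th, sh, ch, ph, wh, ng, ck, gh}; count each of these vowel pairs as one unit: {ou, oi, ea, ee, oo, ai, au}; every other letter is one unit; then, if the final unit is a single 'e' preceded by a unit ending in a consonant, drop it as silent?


Word: "crocodile" (9 letters)
Left-to-right scan:
  (1) 'c' (letter)
  (2) 'r' (letter)
  (3) 'o' (letter)
  (4) 'c' (letter)
  (5) 'o' (letter)
  (6) 'd' (letter)
  (7) 'i' (letter)
  (8) 'l' (letter)
  (9) 'e' (letter)
Units from scan: 9
Final unit is 'e' after a consonant -> drop as silent (-1)
Sound units = 8 units


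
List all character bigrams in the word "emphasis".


Word: "emphasis" (length 8)
Number of bigrams = 8 - 2 + 1 = 7
  Position 0: "em"
  Position 1: "mp"
  Position 2: "ph"
  Position 3: "ha"
  Position 4: "as"
  Position 5: "si"
  Position 6: "is"
Bigrams = "em", "mp", "ph", "ha", "as", "si", "is"


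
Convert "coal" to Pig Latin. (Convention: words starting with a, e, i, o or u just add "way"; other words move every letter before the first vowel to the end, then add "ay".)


Word: "coal"
Starts with consonant(s) → move to end, add 'ay'
Consonant cluster: "c"
Pig Latin = "oalcay"


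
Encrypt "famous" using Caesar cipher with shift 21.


Word: "famous"
Shift: 21
Each letter → (letter + shift) mod 26:
  'f' (5) + 21 = 0 → 'a'
  'a' (0) + 21 = 21 → 'v'
  'm' (12) + 21 = 7 → 'h'
  'o' (14) + 21 = 9 → 'j'
  'u' (20) + 21 = 15 → 'p'
  's' (18) + 21 = 13 → 'n'
Result = "avhjpn"


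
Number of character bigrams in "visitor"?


Word: "visitor" (length 7)
Number of 2-grams = length - 2 + 1 = 7 - 2 + 1
= 6


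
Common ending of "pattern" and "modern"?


Word 1: "pattern"
Word 2: "modern"
Comparing from end:
  Pos -1: 'n' == 'n'
  Pos -2: 'r' == 'r'
  Pos -3: 'e' == 'e'
  Pos -4: 't' != 'd' (stop)
LCS = "ern" (length 3)


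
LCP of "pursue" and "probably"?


Word 1: "pursue"
Word 2: "probably"
Comparing from start:
  Pos 0: 'p' == 'p'
  Pos 1: 'u' != 'r' (stop)
LCP = "p" (length 1)


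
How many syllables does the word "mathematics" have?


Word: "mathematics"
Syllable breakdown: math | e | mat | ics
Counting: 4 parts
= 4 syllables


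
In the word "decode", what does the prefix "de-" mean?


Prefix: de-
Example: decode (de- + code)
Meaning = remove / reverse


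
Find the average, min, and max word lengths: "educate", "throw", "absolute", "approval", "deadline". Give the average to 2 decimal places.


Lengths: "educate"=7, "throw"=5, "absolute"=8, "approval"=8, "deadline"=8
Sum = 36, Count = 5
Average = 36/5 = 7.20
= avg=7.20, min=5, max=8


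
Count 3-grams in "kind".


Word: "kind" (length 4)
Number of 3-grams = length - 3 + 1 = 4 - 3 + 1
= 2


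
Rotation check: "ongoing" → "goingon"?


Word: "ongoing", Candidate: "goingon"
Method: check if candidate is substring of word+word
"ongoingongoing" contains "goingon"? Yes
Is rotation = Yes


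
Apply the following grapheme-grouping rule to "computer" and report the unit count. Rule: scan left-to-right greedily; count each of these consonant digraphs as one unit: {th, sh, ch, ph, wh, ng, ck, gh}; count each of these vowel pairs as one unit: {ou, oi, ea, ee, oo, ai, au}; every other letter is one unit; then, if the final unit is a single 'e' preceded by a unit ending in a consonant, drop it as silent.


Word: "computer" (8 letters)
Left-to-right scan:
  1. 'c' (letter)
  2. 'o' (letter)
  3. 'm' (letter)
  4. 'p' (letter)
  5. 'u' (letter)
  6. 't' (letter)
  7. 'e' (letter)
  8. 'r' (letter)
Units from scan: 8
Sound units = 8 units


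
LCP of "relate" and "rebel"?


Word 1: "relate"
Word 2: "rebel"
Comparing from start:
  Pos 0: 'r' == 'r'
  Pos 1: 'e' == 'e'
  Pos 2: 'l' != 'b' (stop)
LCP = "re" (length 2)


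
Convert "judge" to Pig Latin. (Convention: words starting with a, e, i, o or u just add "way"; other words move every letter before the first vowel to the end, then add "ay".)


Word: "judge"
Starts with consonant(s) → move to end, add 'ay'
Consonant cluster: "j"
Pig Latin = "udgejay"


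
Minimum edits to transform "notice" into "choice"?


Word 1: "notice" (length 6)
Word 2: "choice" (length 6)
One optimal edit sequence (insert/delete/substitute each cost 1):
  1. substitute 'n' -> 'c'  (+1)
  2. substitute 'o' -> 'h'  (+1)
  3. substitute 't' -> 'o'  (+1)
  4. keep 'i'
  5. keep 'c'
  6. keep 'e'
Total edit operations: 3
Edit distance = 3


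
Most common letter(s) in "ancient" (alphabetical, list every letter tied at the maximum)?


Word: "ancient"
Letter counts:
  'a': 1
  'c': 1
  'e': 1
  'i': 1
  'n': 2
  't': 1
Maximum count = 2
Most frequent = 'n' (2 times each)


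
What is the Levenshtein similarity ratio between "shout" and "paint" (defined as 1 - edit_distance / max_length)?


Word 1: "shout" (length 5)
Word 2: "paint" (length 5)
One optimal edit sequence:
  1. substitute 's' -> 'p'  (+1)
  2. substitute 'h' -> 'a'  (+1)
  3. substitute 'o' -> 'i'  (+1)
  4. substitute 'u' -> 'n'  (+1)
  5. keep 't'
Edit distance = 4
Max length = max(5, 5) = 5
Similarity = 1 - 4/5
= 0.2000


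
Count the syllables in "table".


Word: "table"
Syllable breakdown: ta · ble
Counting: 2 parts
= 2 syllables


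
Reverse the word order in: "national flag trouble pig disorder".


Original: "national flag trouble pig disorder"
Words (1..n): national | flag | trouble | pig | disorder
Reversed (n..1): disorder | pig | trouble | flag | national
Result = "disorder pig trouble flag national"


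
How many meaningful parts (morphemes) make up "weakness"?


Word: "weakness"
Morphemes: weak + -ness
Each morpheme carries meaning
= 2 morphemes


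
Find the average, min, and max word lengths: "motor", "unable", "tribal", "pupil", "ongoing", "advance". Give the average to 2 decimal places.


Lengths: "motor"=5, "unable"=6, "tribal"=6, "pupil"=5, "ongoing"=7, "advance"=7
Sum = 36, Count = 6
Average = 36/6 = 6.00
= avg=6.00, min=5, max=7


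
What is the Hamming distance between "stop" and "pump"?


Comparing character by character (same length = 4):
  Pos 0: 's' vs 'p' !=
  Pos 1: 't' vs 'u' !=
  Pos 2: 'o' vs 'm' !=
  Pos 3: 'p' vs 'p' =
Hamming distance = 3


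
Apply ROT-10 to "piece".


Word: "piece"
Shift: 10
Each letter → (letter + shift) mod 26:
  'p' (15) + 10 = 25 → 'z'
  'i' (8) + 10 = 18 → 's'
  'e' (4) + 10 = 14 → 'o'
  'c' (2) + 10 = 12 → 'm'
  'e' (4) + 10 = 14 → 'o'
Result = "zsomo"


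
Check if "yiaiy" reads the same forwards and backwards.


Word: "yiaiy"
Reversed: "yiaiy"
Forward == Backward? yiaiy == yiaiy
Palindrome = Yes


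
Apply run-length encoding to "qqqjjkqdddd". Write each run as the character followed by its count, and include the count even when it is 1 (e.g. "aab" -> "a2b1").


String: "qqqjjkqdddd"
Scanning for consecutive runs:
  'q' x 3
  'j' x 2
  'k' x 1
  'q' x 1
  'd' x 4
RLE = "q3j2k1q1d4"


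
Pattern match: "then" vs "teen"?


Pattern of "then": [0, 1, 2, 3]
Pattern of "teen": [0, 1, 1, 2]
Patterns do not match
Same pattern = No


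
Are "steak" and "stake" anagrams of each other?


Word 1: "steak" → sorted: aekst
Word 2: "stake" → sorted: aekst
Same letters? aekst == aekst
Anagram = Yes


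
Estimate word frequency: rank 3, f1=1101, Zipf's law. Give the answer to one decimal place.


Zipf's law: f(r) = f(1) / r
f(1) = 1101
f(3) = 1101 / 3
= 367.0 occurrences


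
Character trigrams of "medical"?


Word: "medical" (length 7)
Number of trigrams = 7 - 3 + 1 = 5
  Position 0: "med"
  Position 1: "edi"
  Position 2: "dic"
  Position 3: "ica"
  Position 4: "cal"
Trigrams = "med", "edi", "dic", "ica", "cal"


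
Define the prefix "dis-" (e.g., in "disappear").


Prefix: dis-
Example: disappear (dis- + appear)
Meaning = not / opposite


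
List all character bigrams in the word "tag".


Word: "tag" (length 3)
Number of bigrams = 3 - 2 + 1 = 2
  Position 0: "ta"
  Position 1: "ag"
Bigrams = "ta", "ag"


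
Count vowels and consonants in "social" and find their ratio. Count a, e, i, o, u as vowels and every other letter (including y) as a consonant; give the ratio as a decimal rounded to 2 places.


Word: "social"
Vowels (a,e,i,o,u): 3
Consonants: 3
Ratio = 3/3
= 1.00


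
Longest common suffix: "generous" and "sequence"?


Word 1: "generous"
Word 2: "sequence"
Comparing from end:
  Pos -1: 's' != 'e' (stop)
LCS = "" (length 0)


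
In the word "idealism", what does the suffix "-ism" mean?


Suffix: -ism
Example: idealism (ideal + -ism)
Meaning = belief / practice


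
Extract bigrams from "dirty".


Word: "dirty" (length 5)
Number of bigrams = 5 - 2 + 1 = 4
  Position 0: "di"
  Position 1: "ir"
  Position 2: "rt"
  Position 3: "ty"
Bigrams = "di", "ir", "rt", "ty"


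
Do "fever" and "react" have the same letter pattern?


Pattern of "fever": [0, 1, 2, 1, 3]
Pattern of "react": [0, 1, 2, 3, 4]
Patterns do not match
Same pattern = No


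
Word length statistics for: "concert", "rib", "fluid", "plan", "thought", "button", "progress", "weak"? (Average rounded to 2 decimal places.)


Lengths: "concert"=7, "rib"=3, "fluid"=5, "plan"=4, "thought"=7, "button"=6, "progress"=8, "weak"=4
Sum = 44, Count = 8
Average = 44/8 = 5.50
= avg=5.50, min=3, max=8


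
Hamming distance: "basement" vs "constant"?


Comparing character by character (same length = 8):
  Pos 0: 'b' vs 'c' !=
  Pos 1: 'a' vs 'o' !=
  Pos 2: 's' vs 'n' !=
  Pos 3: 'e' vs 's' !=
  Pos 4: 'm' vs 't' !=
  Pos 5: 'e' vs 'a' !=
  Pos 6: 'n' vs 'n' =
  Pos 7: 't' vs 't' =
Hamming distance = 6


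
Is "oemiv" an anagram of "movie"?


Word 1: "movie" → sorted: eimov
Word 2: "oemiv" → sorted: eimov
Same letters? eimov == eimov
Anagram = Yes


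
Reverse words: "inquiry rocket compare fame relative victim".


Original: "inquiry rocket compare fame relative victim"
Words (1..n): inquiry | rocket | compare | fame | relative | victim
Reversed (n..1): victim | relative | fame | compare | rocket | inquiry
Result = "victim relative fame compare rocket inquiry"


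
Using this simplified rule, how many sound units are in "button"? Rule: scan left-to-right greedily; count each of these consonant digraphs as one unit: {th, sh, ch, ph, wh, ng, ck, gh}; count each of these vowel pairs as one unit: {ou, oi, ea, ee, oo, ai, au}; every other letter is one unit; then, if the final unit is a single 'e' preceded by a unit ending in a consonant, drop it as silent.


Word: "button" (6 letters)
Left-to-right scan:
  [1] 'b' (letter)
  [2] 'u' (letter)
  [3] 't' (letter)
  [4] 't' (letter)
  [5] 'o' (letter)
  [6] 'n' (letter)
Units from scan: 6
Sound units = 6 units


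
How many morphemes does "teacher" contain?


Word: "teacher"
Morphemes: teach / -er
Each morpheme carries meaning
= 2 morphemes


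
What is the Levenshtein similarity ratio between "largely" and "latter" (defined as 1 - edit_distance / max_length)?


Word 1: "largely" (length 7)
Word 2: "latter" (length 6)
One optimal edit sequence:
  1. keep 'l'
  2. keep 'a'
  3. substitute 'r' -> 't'  (+1)
  4. substitute 'g' -> 't'  (+1)
  5. keep 'e'
  6. delete 'l'  (+1)
  7. substitute 'y' -> 'r'  (+1)
Edit distance = 4
Max length = max(7, 6) = 7
Similarity = 1 - 4/7
= 0.4286


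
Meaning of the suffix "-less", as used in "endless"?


Suffix: -less
Example: endless (end + -less)
Meaning = without


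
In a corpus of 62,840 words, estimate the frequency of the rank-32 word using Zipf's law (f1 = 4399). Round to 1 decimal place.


Zipf's law: f(r) = f(1) / r
f(1) = 4399
f(32) = 4399 / 32
= 137.5 occurrences


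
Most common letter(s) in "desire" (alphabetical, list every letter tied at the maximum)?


Word: "desire"
Letter counts:
  'd': 1
  'e': 2
  'i': 1
  'r': 1
  's': 1
Maximum count = 2
Most frequent = 'e' (2 times each)


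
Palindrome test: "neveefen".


Word: "neveefen"
Reversed: "nefeeven"
Forward == Backward? neveefen != nefeeven
Palindrome = No


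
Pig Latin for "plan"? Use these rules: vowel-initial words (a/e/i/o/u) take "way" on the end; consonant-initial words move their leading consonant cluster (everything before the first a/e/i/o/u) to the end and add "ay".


Word: "plan"
Starts with consonant(s) → move to end, add 'ay'
Consonant cluster: "pl"
Pig Latin = "anplay"


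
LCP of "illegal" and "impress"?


Word 1: "illegal"
Word 2: "impress"
Comparing from start:
  Pos 0: 'i' == 'i'
  Pos 1: 'l' != 'm' (stop)
LCP = "i" (length 1)


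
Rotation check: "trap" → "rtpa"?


Word: "trap", Candidate: "rtpa"
Method: check if candidate is substring of word+word
"traptrap" contains "rtpa"? No
Is rotation = No


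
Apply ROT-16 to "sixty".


Word: "sixty"
Shift: 16
Each letter → (letter + shift) mod 26:
  's' (18) + 16 = 8 → 'i'
  'i' (8) + 16 = 24 → 'y'
  'x' (23) + 16 = 13 → 'n'
  't' (19) + 16 = 9 → 'j'
  'y' (24) + 16 = 14 → 'o'
Result = "iynjo"


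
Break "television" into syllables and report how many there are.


Word: "television"
Syllable breakdown: tel / e / vi / sion
Counting: 4 parts
= 4 syllables


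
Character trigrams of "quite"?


Word: "quite" (length 5)
Number of trigrams = 5 - 3 + 1 = 3
  Position 0: "qui"
  Position 1: "uit"
  Position 2: "ite"
Trigrams = "qui", "uit", "ite"


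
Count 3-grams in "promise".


Word: "promise" (length 7)
Number of 3-grams = length - 3 + 1 = 7 - 3 + 1
= 5


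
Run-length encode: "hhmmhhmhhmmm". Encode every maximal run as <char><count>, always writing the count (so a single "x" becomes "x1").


String: "hhmmhhmhhmmm"
Scanning for consecutive runs:
  'h' x 2
  'm' x 2
  'h' x 2
  'm' x 1
  'h' x 2
  'm' x 3
RLE = "h2m2h2m1h2m3"


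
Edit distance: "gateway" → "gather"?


Word 1: "gateway" (length 7)
Word 2: "gather" (length 6)
One optimal edit sequence (insert/delete/substitute each cost 1):
  1. keep 'g'
  2. keep 'a'
  3. keep 't'
  4. delete 'e'  (+1)
  5. substitute 'w' -> 'h'  (+1)
  6. substitute 'a' -> 'e'  (+1)
  7. substitute 'y' -> 'r'  (+1)
Total edit operations: 4
Edit distance = 4


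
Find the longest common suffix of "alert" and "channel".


Word 1: "alert"
Word 2: "channel"
Comparing from end:
  Pos -1: 't' != 'l' (stop)
LCS = "" (length 0)


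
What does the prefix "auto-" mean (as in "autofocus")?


Prefix: auto-
Example: autofocus (auto- + focus)
Meaning = self


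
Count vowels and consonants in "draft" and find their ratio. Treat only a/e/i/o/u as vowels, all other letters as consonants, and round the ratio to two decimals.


Word: "draft"
Vowels (a,e,i,o,u): 1
Consonants: 4
Ratio = 1/4
= 0.25


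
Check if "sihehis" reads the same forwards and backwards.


Word: "sihehis"
Reversed: "sihehis"
Forward == Backward? sihehis == sihehis
Palindrome = Yes


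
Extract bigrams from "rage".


Word: "rage" (length 4)
Number of bigrams = 4 - 2 + 1 = 3
  Position 0: "ra"
  Position 1: "ag"
  Position 2: "ge"
Bigrams = "ra", "ag", "ge"


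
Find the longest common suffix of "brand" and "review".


Word 1: "brand"
Word 2: "review"
Comparing from end:
  Pos -1: 'd' != 'w' (stop)
LCS = "" (length 0)


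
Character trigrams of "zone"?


Word: "zone" (length 4)
Number of trigrams = 4 - 3 + 1 = 2
  Position 0: "zon"
  Position 1: "one"
Trigrams = "zon", "one"


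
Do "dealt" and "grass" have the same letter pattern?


Pattern of "dealt": [0, 1, 2, 3, 4]
Pattern of "grass": [0, 1, 2, 3, 3]
Patterns do not match
Same pattern = No


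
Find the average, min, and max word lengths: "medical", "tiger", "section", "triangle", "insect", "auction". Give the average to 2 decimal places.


Lengths: "medical"=7, "tiger"=5, "section"=7, "triangle"=8, "insect"=6, "auction"=7
Sum = 40, Count = 6
Average = 40/6 = 6.67
= avg=6.67, min=5, max=8


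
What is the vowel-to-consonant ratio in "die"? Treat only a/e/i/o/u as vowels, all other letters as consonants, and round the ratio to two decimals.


Word: "die"
Vowels (a,e,i,o,u): 2
Consonants: 1
Ratio = 2/1
= 2.00


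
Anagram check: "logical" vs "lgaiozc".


Word 1: "logical" → sorted: acgillo
Word 2: "lgaiozc" → sorted: acgiloz
Same letters? acgillo != acgiloz
Anagram = No


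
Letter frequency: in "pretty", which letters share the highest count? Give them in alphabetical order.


Word: "pretty"
Letter counts:
  'e': 1
  'p': 1
  'r': 1
  't': 2
  'y': 1
Maximum count = 2
Most frequent = 't' (2 times each)


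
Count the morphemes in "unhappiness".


Word: "unhappiness"
Morphemes: un- / happi / -ness
Each morpheme carries meaning
= 3 morphemes


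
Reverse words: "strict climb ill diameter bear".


Original: "strict climb ill diameter bear"
Words (1..n): strict | climb | ill | diameter | bear
Reversed (n..1): bear | diameter | ill | climb | strict
Result = "bear diameter ill climb strict"


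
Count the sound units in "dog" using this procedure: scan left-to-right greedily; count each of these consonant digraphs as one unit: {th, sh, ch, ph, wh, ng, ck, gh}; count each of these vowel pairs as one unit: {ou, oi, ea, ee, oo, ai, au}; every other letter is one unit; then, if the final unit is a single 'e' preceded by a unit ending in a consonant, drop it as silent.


Word: "dog" (3 letters)
Left-to-right scan:
  [1] 'd' (letter)
  [2] 'o' (letter)
  [3] 'g' (letter)
Units from scan: 3
Sound units = 3 units


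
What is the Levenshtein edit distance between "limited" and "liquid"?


Word 1: "limited" (length 7)
Word 2: "liquid" (length 6)
One optimal edit sequence (insert/delete/substitute each cost 1):
  1. keep 'l'
  2. keep 'i'
  3. delete 'm'  (+1)
  4. substitute 'i' -> 'q'  (+1)
  5. substitute 't' -> 'u'  (+1)
  6. substitute 'e' -> 'i'  (+1)
  7. keep 'd'
Total edit operations: 4
Edit distance = 4


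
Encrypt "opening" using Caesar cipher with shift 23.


Word: "opening"
Shift: 23
Each letter → (letter + shift) mod 26:
  'o' (14) + 23 = 11 → 'l'
  'p' (15) + 23 = 12 → 'm'
  'e' (4) + 23 = 1 → 'b'
  'n' (13) + 23 = 10 → 'k'
  'i' (8) + 23 = 5 → 'f'
  'n' (13) + 23 = 10 → 'k'
  'g' (6) + 23 = 3 → 'd'
Result = "lmbkfkd"


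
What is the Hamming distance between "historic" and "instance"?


Comparing character by character (same length = 8):
  Pos 0: 'h' vs 'i' !=
  Pos 1: 'i' vs 'n' !=
  Pos 2: 's' vs 's' =
  Pos 3: 't' vs 't' =
  Pos 4: 'o' vs 'a' !=
  Pos 5: 'r' vs 'n' !=
  Pos 6: 'i' vs 'c' !=
  Pos 7: 'c' vs 'e' !=
Hamming distance = 6


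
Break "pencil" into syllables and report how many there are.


Word: "pencil"
Syllable breakdown: pen-cil
Counting: 2 parts
= 2 syllables


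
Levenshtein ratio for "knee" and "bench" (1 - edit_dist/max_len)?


Word 1: "knee" (length 4)
Word 2: "bench" (length 5)
One optimal edit sequence:
  1. insert 'b'  (+1)
  2. substitute 'k' -> 'e'  (+1)
  3. keep 'n'
  4. substitute 'e' -> 'c'  (+1)
  5. substitute 'e' -> 'h'  (+1)
Edit distance = 4
Max length = max(4, 5) = 5
Similarity = 1 - 4/5
= 0.2000


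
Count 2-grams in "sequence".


Word: "sequence" (length 8)
Number of 2-grams = length - 2 + 1 = 8 - 2 + 1
= 7


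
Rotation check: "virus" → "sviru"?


Word: "virus", Candidate: "sviru"
Method: check if candidate is substring of word+word
"virusvirus" contains "sviru"? Yes
Is rotation = Yes


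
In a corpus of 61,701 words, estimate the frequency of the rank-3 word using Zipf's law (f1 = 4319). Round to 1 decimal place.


Zipf's law: f(r) = f(1) / r
f(1) = 4319
f(3) = 4319 / 3
= 1439.7 occurrences


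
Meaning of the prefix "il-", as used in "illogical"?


Prefix: il-
As in: illogical -> il- + logical
Meaning = not


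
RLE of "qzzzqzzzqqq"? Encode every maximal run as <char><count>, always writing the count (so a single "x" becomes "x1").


String: "qzzzqzzzqqq"
Scanning for consecutive runs:
  'q' x 1
  'z' x 3
  'q' x 1
  'z' x 3
  'q' x 3
RLE = "q1z3q1z3q3"


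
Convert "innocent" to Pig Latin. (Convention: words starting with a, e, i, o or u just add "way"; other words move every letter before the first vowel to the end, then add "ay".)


Word: "innocent"
Starts with vowel → add 'way'
Pig Latin = "innocentway"


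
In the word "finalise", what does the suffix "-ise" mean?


Suffix: -ise
Example: finalise = final + -ise
Meaning = to make


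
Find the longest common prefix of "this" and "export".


Word 1: "this"
Word 2: "export"
Comparing from start:
  Pos 0: 't' != 'e' (stop)
LCP = "" (length 0)


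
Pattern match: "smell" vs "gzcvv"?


Pattern of "smell": [0, 1, 2, 3, 3]
Pattern of "gzcvv": [0, 1, 2, 3, 3]
Patterns match
Same pattern = Yes


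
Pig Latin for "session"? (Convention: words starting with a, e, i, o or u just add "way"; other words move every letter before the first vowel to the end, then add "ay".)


Word: "session"
Starts with consonant(s) → move to end, add 'ay'
Consonant cluster: "s"
Pig Latin = "essionsay"


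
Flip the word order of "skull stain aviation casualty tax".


Original: "skull stain aviation casualty tax"
Words (1..n): skull | stain | aviation | casualty | tax
Reversed (n..1): tax | casualty | aviation | stain | skull
Result = "tax casualty aviation stain skull"


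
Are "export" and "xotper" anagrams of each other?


Word 1: "export" → sorted: eoprtx
Word 2: "xotper" → sorted: eoprtx
Same letters? eoprtx == eoprtx
Anagram = Yes


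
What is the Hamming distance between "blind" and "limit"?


Comparing character by character (same length = 5):
  Pos 0: 'b' vs 'l' !=
  Pos 1: 'l' vs 'i' !=
  Pos 2: 'i' vs 'm' !=
  Pos 3: 'n' vs 'i' !=
  Pos 4: 'd' vs 't' !=
Hamming distance = 5


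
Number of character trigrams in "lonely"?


Word: "lonely" (length 6)
Number of 3-grams = length - 3 + 1 = 6 - 3 + 1
= 4


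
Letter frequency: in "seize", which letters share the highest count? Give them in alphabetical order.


Word: "seize"
Letter counts:
  'e': 2
  'i': 1
  's': 1
  'z': 1
Maximum count = 2
Most frequent = 'e' (2 times each)


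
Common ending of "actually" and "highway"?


Word 1: "actually"
Word 2: "highway"
Comparing from end:
  Pos -1: 'y' == 'y'
  Pos -2: 'l' != 'a' (stop)
LCS = "y" (length 1)


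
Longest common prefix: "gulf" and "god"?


Word 1: "gulf"
Word 2: "god"
Comparing from start:
  Pos 0: 'g' == 'g'
  Pos 1: 'u' != 'o' (stop)
LCP = "g" (length 1)


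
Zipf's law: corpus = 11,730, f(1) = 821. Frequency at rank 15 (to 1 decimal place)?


Zipf's law: f(r) = f(1) / r
f(1) = 821
f(15) = 821 / 15
= 54.7 occurrences


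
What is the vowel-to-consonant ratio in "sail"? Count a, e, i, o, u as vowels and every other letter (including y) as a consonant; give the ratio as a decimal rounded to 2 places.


Word: "sail"
Vowels (a,e,i,o,u): 2
Consonants: 2
Ratio = 2/2
= 1.00


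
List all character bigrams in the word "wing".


Word: "wing" (length 4)
Number of bigrams = 4 - 2 + 1 = 3
  Position 0: "wi"
  Position 1: "in"
  Position 2: "ng"
Bigrams = "wi", "in", "ng"


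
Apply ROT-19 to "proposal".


Word: "proposal"
Shift: 19
Each letter → (letter + shift) mod 26:
  'p' (15) + 19 = 8 → 'i'
  'r' (17) + 19 = 10 → 'k'
  'o' (14) + 19 = 7 → 'h'
  'p' (15) + 19 = 8 → 'i'
  'o' (14) + 19 = 7 → 'h'
  's' (18) + 19 = 11 → 'l'
  'a' (0) + 19 = 19 → 't'
  'l' (11) + 19 = 4 → 'e'
Result = "ikhihlte"


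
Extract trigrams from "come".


Word: "come" (length 4)
Number of trigrams = 4 - 3 + 1 = 2
  Position 0: "com"
  Position 1: "ome"
Trigrams = "com", "ome"


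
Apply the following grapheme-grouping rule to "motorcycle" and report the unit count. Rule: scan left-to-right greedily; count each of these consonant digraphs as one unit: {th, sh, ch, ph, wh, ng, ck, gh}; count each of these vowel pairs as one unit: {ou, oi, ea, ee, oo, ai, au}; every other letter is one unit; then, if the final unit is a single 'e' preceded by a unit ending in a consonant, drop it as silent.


Word: "motorcycle" (10 letters)
Left-to-right scan:
  (1) 'm' (letter)
  (2) 'o' (letter)
  (3) 't' (letter)
  (4) 'o' (letter)
  (5) 'r' (letter)
  (6) 'c' (letter)
  (7) 'y' (letter)
  (8) 'c' (letter)
  (9) 'l' (letter)
  (10) 'e' (letter)
Units from scan: 10
Final unit is 'e' after a consonant -> drop as silent (-1)
Sound units = 9 units


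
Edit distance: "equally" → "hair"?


Word 1: "equally" (length 7)
Word 2: "hair" (length 4)
One optimal edit sequence (insert/delete/substitute each cost 1):
  1. delete 'e'  (+1)
  2. delete 'q'  (+1)
  3. substitute 'u' -> 'h'  (+1)
  4. keep 'a'
  5. delete 'l'  (+1)
  6. substitute 'l' -> 'i'  (+1)
  7. substitute 'y' -> 'r'  (+1)
Total edit operations: 6
Edit distance = 6


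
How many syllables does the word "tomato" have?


Word: "tomato"
Syllable breakdown: to | ma | to
Counting: 3 parts
= 3 syllables


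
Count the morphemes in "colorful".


Word: "colorful"
Morphemes: color | -ful
Each morpheme carries meaning
= 2 morphemes


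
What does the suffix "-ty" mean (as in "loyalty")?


Suffix: -ty
Example: loyalty (loyal + -ty)
Meaning = quality of


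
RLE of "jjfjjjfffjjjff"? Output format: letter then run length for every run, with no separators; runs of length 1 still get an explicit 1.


String: "jjfjjjfffjjjff"
Scanning for consecutive runs:
  'j' x 2
  'f' x 1
  'j' x 3
  'f' x 3
  'j' x 3
  'f' x 2
RLE = "j2f1j3f3j3f2"


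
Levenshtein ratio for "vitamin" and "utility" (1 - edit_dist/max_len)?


Word 1: "vitamin" (length 7)
Word 2: "utility" (length 7)
One optimal edit sequence:
  1. delete 'v'  (+1)
  2. substitute 'i' -> 'u'  (+1)
  3. keep 't'
  4. substitute 'a' -> 'i'  (+1)
  5. substitute 'm' -> 'l'  (+1)
  6. keep 'i'
  7. insert 't'  (+1)
  8. substitute 'n' -> 'y'  (+1)
Edit distance = 6
Max length = max(7, 7) = 7
Similarity = 1 - 6/7
= 0.1429


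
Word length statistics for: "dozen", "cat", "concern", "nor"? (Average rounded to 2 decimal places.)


Lengths: "dozen"=5, "cat"=3, "concern"=7, "nor"=3
Sum = 18, Count = 4
Average = 18/4 = 4.50
= avg=4.50, min=3, max=7


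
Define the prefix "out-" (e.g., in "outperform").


Prefix: out-
Example: outperform (out- + perform)
Meaning = surpass


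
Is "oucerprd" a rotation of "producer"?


Word: "producer", Candidate: "oucerprd"
Method: check if candidate is substring of word+word
"producerproducer" contains "oucerprd"? No
Is rotation = No


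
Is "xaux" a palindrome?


Word: "xaux"
Reversed: "xuax"
Forward == Backward? xaux != xuax
Palindrome = No


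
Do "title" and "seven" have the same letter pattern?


Pattern of "title": [0, 1, 0, 2, 3]
Pattern of "seven": [0, 1, 2, 1, 3]
Patterns do not match
Same pattern = No


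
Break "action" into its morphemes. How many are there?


Word: "action"
Morphemes: act / -ion
Each morpheme carries meaning
= 2 morphemes


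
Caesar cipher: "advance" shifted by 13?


Word: "advance"
Shift: 13
Each letter → (letter + shift) mod 26:
  'a' (0) + 13 = 13 → 'n'
  'd' (3) + 13 = 16 → 'q'
  'v' (21) + 13 = 8 → 'i'
  'a' (0) + 13 = 13 → 'n'
  'n' (13) + 13 = 0 → 'a'
  'c' (2) + 13 = 15 → 'p'
  'e' (4) + 13 = 17 → 'r'
Result = "nqinapr"


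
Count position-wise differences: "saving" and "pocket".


Comparing character by character (same length = 6):
  Pos 0: 's' vs 'p' !=
  Pos 1: 'a' vs 'o' !=
  Pos 2: 'v' vs 'c' !=
  Pos 3: 'i' vs 'k' !=
  Pos 4: 'n' vs 'e' !=
  Pos 5: 'g' vs 't' !=
Hamming distance = 6


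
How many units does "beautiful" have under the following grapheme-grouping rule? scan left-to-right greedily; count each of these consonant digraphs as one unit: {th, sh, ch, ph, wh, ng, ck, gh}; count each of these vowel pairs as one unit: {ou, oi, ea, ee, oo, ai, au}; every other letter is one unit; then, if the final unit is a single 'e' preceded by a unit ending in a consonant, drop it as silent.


Word: "beautiful" (9 letters)
Left-to-right scan:
  [1] 'b' (letter)
  [2] 'ea' (vowel-pair)
  [3] 'u' (letter)
  [4] 't' (letter)
  [5] 'i' (letter)
  [6] 'f' (letter)
  [7] 'u' (letter)
  [8] 'l' (letter)
Units from scan: 8
Sound units = 8 units


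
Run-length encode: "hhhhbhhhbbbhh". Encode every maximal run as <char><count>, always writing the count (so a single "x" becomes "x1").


String: "hhhhbhhhbbbhh"
Scanning for consecutive runs:
  'h' x 4
  'b' x 1
  'h' x 3
  'b' x 3
  'h' x 2
RLE = "h4b1h3b3h2"


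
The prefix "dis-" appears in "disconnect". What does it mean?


Prefix: dis-
Example: disconnect = dis- + connect
Meaning = not / opposite


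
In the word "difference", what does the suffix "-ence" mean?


Suffix: -ence
Example: difference (differ + -ence)
Meaning = state of


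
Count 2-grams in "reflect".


Word: "reflect" (length 7)
Number of 2-grams = length - 2 + 1 = 7 - 2 + 1
= 6


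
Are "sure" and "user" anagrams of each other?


Word 1: "sure" → sorted: ersu
Word 2: "user" → sorted: ersu
Same letters? ersu == ersu
Anagram = Yes


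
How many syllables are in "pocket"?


Word: "pocket"
Syllable breakdown: pock · et
Counting: 2 parts
= 2 syllables


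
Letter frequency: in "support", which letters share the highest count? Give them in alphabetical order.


Word: "support"
Letter counts:
  'o': 1
  'p': 2
  'r': 1
  's': 1
  't': 1
  'u': 1
Maximum count = 2
Most frequent = 'p' (2 times each)


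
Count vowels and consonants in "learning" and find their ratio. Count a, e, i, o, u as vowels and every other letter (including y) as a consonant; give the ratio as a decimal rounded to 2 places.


Word: "learning"
Vowels (a,e,i,o,u): 3
Consonants: 5
Ratio = 3/5
= 0.60


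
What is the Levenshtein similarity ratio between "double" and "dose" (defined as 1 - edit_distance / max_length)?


Word 1: "double" (length 6)
Word 2: "dose" (length 4)
One optimal edit sequence:
  1. keep 'd'
  2. keep 'o'
  3. delete 'u'  (+1)
  4. delete 'b'  (+1)
  5. substitute 'l' -> 's'  (+1)
  6. keep 'e'
Edit distance = 3
Max length = max(6, 4) = 6
Similarity = 1 - 3/6
= 0.5000


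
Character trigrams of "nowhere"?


Word: "nowhere" (length 7)
Number of trigrams = 7 - 3 + 1 = 5
  Position 0: "now"
  Position 1: "owh"
  Position 2: "whe"
  Position 3: "her"
  Position 4: "ere"
Trigrams = "now", "owh", "whe", "her", "ere"


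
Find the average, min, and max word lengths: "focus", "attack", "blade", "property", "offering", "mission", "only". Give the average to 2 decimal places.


Lengths: "focus"=5, "attack"=6, "blade"=5, "property"=8, "offering"=8, "mission"=7, "only"=4
Sum = 43, Count = 7
Average = 43/7 = 6.14
= avg=6.14, min=4, max=8


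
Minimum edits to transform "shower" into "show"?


Word 1: "shower" (length 6)
Word 2: "show" (length 4)
One optimal edit sequence (insert/delete/substitute each cost 1):
  1. keep 's'
  2. keep 'h'
  3. keep 'o'
  4. keep 'w'
  5. delete 'e'  (+1)
  6. delete 'r'  (+1)
Total edit operations: 2
Edit distance = 2


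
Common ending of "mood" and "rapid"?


Word 1: "mood"
Word 2: "rapid"
Comparing from end:
  Pos -1: 'd' == 'd'
  Pos -2: 'o' != 'i' (stop)
LCS = "d" (length 1)


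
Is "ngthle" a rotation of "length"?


Word: "length", Candidate: "ngthle"
Method: check if candidate is substring of word+word
"lengthlength" contains "ngthle"? Yes
Is rotation = Yes


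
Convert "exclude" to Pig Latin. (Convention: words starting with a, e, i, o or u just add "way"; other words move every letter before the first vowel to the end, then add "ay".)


Word: "exclude"
Starts with vowel → add 'way'
Pig Latin = "excludeway"


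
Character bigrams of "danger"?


Word: "danger" (length 6)
Number of bigrams = 6 - 2 + 1 = 5
  Position 0: "da"
  Position 1: "an"
  Position 2: "ng"
  Position 3: "ge"
  Position 4: "er"
Bigrams = "da", "an", "ng", "ge", "er"


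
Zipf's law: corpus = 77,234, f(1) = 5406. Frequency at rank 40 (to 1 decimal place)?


Zipf's law: f(r) = f(1) / r
f(1) = 5406
f(40) = 5406 / 40
= 135.2 occurrences


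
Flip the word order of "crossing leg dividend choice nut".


Original: "crossing leg dividend choice nut"
Words (1..n): crossing | leg | dividend | choice | nut
Reversed (n..1): nut | choice | dividend | leg | crossing
Result = "nut choice dividend leg crossing"


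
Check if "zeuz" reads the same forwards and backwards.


Word: "zeuz"
Reversed: "zuez"
Forward == Backward? zeuz != zuez
Palindrome = No


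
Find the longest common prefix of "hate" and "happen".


Word 1: "hate"
Word 2: "happen"
Comparing from start:
  Pos 0: 'h' == 'h'
  Pos 1: 'a' == 'a'
  Pos 2: 't' != 'p' (stop)
LCP = "ha" (length 2)


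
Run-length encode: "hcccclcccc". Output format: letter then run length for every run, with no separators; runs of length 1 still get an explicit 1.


String: "hcccclcccc"
Scanning for consecutive runs:
  'h' x 1
  'c' x 4
  'l' x 1
  'c' x 4
RLE = "h1c4l1c4"


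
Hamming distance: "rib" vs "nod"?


Comparing character by character (same length = 3):
  Pos 0: 'r' vs 'n' !=
  Pos 1: 'i' vs 'o' !=
  Pos 2: 'b' vs 'd' !=
Hamming distance = 3


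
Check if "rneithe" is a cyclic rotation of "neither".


Word: "neither", Candidate: "rneithe"
Method: check if candidate is substring of word+word
"neitherneither" contains "rneithe"? Yes
Is rotation = Yes


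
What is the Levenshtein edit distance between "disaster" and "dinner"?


Word 1: "disaster" (length 8)
Word 2: "dinner" (length 6)
One optimal edit sequence (insert/delete/substitute each cost 1):
  1. keep 'd'
  2. keep 'i'
  3. delete 's'  (+1)
  4. delete 'a'  (+1)
  5. substitute 's' -> 'n'  (+1)
  6. substitute 't' -> 'n'  (+1)
  7. keep 'e'
  8. keep 'r'
Total edit operations: 4
Edit distance = 4


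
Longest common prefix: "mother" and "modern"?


Word 1: "mother"
Word 2: "modern"
Comparing from start:
  Pos 0: 'm' == 'm'
  Pos 1: 'o' == 'o'
  Pos 2: 't' != 'd' (stop)
LCP = "mo" (length 2)


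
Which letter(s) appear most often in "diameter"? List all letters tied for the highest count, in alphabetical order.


Word: "diameter"
Letter counts:
  'a': 1
  'd': 1
  'e': 2
  'i': 1
  'm': 1
  'r': 1
  't': 1
Maximum count = 2
Most frequent = 'e' (2 times each)


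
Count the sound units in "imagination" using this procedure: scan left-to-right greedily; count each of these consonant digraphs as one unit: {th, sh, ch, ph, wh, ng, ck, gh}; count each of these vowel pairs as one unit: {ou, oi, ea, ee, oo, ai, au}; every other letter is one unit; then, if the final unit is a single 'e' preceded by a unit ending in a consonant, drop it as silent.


Word: "imagination" (11 letters)
Left-to-right scan:
  1. 'i' (letter)
  2. 'm' (letter)
  3. 'a' (letter)
  4. 'g' (letter)
  5. 'i' (letter)
  6. 'n' (letter)
  7. 'a' (letter)
  8. 't' (letter)
  9. 'i' (letter)
  10. 'o' (letter)
  11. 'n' (letter)
Units from scan: 11
Sound units = 11 units


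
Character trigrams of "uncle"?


Word: "uncle" (length 5)
Number of trigrams = 5 - 3 + 1 = 3
  Position 0: "unc"
  Position 1: "ncl"
  Position 2: "cle"
Trigrams = "unc", "ncl", "cle"


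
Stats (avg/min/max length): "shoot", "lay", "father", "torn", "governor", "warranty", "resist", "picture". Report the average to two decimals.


Lengths: "shoot"=5, "lay"=3, "father"=6, "torn"=4, "governor"=8, "warranty"=8, "resist"=6, "picture"=7
Sum = 47, Count = 8
Average = 47/8 = 5.88
= avg=5.88, min=3, max=8


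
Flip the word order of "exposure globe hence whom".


Original: "exposure globe hence whom"
Words (1..n): exposure | globe | hence | whom
Reversed (n..1): whom | hence | globe | exposure
Result = "whom hence globe exposure"


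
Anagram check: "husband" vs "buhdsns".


Word 1: "husband" → sorted: abdhnsu
Word 2: "buhdsns" → sorted: bdhnssu
Same letters? abdhnsu != bdhnssu
Anagram = No


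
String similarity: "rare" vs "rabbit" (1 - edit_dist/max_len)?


Word 1: "rare" (length 4)
Word 2: "rabbit" (length 6)
One optimal edit sequence:
  1. keep 'r'
  2. keep 'a'
  3. insert 'b'  (+1)
  4. insert 'b'  (+1)
  5. substitute 'r' -> 'i'  (+1)
  6. substitute 'e' -> 't'  (+1)
Edit distance = 4
Max length = max(4, 6) = 6
Similarity = 1 - 4/6
= 0.3333


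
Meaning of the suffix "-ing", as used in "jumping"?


Suffix: -ing
Example: jumping (jump + -ing)
Meaning = present participle


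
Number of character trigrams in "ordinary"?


Word: "ordinary" (length 8)
Number of 3-grams = length - 3 + 1 = 8 - 3 + 1
= 6
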